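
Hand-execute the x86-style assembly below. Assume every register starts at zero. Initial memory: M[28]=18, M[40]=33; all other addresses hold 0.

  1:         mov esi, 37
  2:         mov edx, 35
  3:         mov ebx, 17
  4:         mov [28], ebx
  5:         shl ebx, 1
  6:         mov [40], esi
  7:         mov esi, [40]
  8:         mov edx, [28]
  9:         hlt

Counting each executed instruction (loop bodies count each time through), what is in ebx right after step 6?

esi=37
edx=35
ebx=17
mov [28], ebx → M[28]=17
ebx=17<<1=34
mov [40], esi → M[40]=37
After step 6: ebx = 34.

34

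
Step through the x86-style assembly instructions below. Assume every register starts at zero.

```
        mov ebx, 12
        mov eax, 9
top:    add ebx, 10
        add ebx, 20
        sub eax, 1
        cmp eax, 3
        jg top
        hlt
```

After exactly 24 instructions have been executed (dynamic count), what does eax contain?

5

mov ebx, 12 → ebx=12
mov eax, 9 → eax=9
add ebx, 10 → ebx=12+10=22
add ebx, 20 → ebx=22+20=42
sub eax, 1 → eax=9-1=8
cmp eax, 3  (cmp 8,3)
jg top: taken
add ebx, 10 → ebx=42+10=52
add ebx, 20 → ebx=52+20=72
sub eax, 1 → eax=8-1=7
cmp eax, 3  (cmp 7,3)
jg top: taken
add ebx, 10 → ebx=72+10=82
add ebx, 20 → ebx=82+20=102
sub eax, 1 → eax=7-1=6
cmp eax, 3  (cmp 6,3)
jg top: taken
add ebx, 10 → ebx=102+10=112
add ebx, 20 → ebx=112+20=132
sub eax, 1 → eax=6-1=5
cmp eax, 3  (cmp 5,3)
jg top: taken
add ebx, 10 → ebx=132+10=142
add ebx, 20 → ebx=142+20=162
After step 24: eax = 5.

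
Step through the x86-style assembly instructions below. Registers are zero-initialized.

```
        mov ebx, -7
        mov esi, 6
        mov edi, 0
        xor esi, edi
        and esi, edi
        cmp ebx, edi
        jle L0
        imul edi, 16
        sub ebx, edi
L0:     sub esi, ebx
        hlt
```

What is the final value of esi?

after mov ebx, -7: ebx=-7
after mov esi, 6: esi=6
after mov edi, 0: edi=0
after xor esi, edi: esi=6^0=6
after and esi, edi: esi=6&0=0
cmp ebx, edi  (cmp -7,0)
jle L0: taken
after sub esi, ebx: esi=0-(-7)=7
halt.

7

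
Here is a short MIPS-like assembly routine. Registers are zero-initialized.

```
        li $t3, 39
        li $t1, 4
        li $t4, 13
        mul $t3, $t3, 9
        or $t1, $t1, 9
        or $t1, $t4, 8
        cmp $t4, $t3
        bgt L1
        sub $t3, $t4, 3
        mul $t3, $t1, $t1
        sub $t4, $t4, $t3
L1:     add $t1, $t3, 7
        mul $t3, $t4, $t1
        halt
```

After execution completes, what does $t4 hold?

-156

li $t3, 39 → $t3=39
li $t1, 4 → $t1=4
li $t4, 13 → $t4=13
mul $t3, $t3, 9 → $t3=39*9=351
or $t1, $t1, 9 → $t1=4|9=13
or $t1, $t4, 8 → $t1=13|8=13
cmp $t4, $t3  (cmp 13,351)
bgt L1: not taken
sub $t3, $t4, 3 → $t3=13-3=10
mul $t3, $t1, $t1 → $t3=13*13=169
sub $t4, $t4, $t3 → $t4=13-169=-156
add $t1, $t3, 7 → $t1=169+7=176
mul $t3, $t4, $t1 → $t3=(-156)*176=-27456
halt.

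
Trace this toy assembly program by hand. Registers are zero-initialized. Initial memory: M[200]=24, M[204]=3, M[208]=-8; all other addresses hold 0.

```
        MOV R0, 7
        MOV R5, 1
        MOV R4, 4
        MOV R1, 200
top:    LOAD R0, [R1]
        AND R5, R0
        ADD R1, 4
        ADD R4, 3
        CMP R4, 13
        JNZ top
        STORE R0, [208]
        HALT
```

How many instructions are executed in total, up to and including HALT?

24

after MOV R0, 7: R0=7
after MOV R5, 1: R5=1
after MOV R4, 4: R4=4
after MOV R1, 200: R1=200
after LOAD R0, [R1]: R0=M[200]=24
after AND R5, R0: R5=1&24=0
after ADD R1, 4: R1=200+4=204
after ADD R4, 3: R4=4+3=7
CMP R4, 13  (cmp 7,13)
JNZ top: taken
after LOAD R0, [R1]: R0=M[204]=3
after AND R5, R0: R5=0&3=0
after ADD R1, 4: R1=204+4=208
after ADD R4, 3: R4=7+3=10
CMP R4, 13  (cmp 10,13)
JNZ top: taken
after LOAD R0, [R1]: R0=M[208]=-8
after AND R5, R0: R5=0&(-8)=0
after ADD R1, 4: R1=208+4=212
after ADD R4, 3: R4=10+3=13
CMP R4, 13  (cmp 13,13)
JNZ top: not taken
STORE R0, [208] → M[208]=-8
halt.
Total executed instructions: 24.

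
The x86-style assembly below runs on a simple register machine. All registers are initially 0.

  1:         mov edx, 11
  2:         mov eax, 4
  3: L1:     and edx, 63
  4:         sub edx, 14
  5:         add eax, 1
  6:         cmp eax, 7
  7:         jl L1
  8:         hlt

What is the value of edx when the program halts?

after mov edx, 11: edx=11
after mov eax, 4: eax=4
after and edx, 63: edx=11&63=11
after sub edx, 14: edx=11-14=-3
after add eax, 1: eax=4+1=5
cmp eax, 7  (cmp 5,7)
jl L1: taken
after and edx, 63: edx=(-3)&63=61
after sub edx, 14: edx=61-14=47
after add eax, 1: eax=5+1=6
cmp eax, 7  (cmp 6,7)
jl L1: taken
after and edx, 63: edx=47&63=47
after sub edx, 14: edx=47-14=33
after add eax, 1: eax=6+1=7
cmp eax, 7  (cmp 7,7)
jl L1: not taken
halt.

33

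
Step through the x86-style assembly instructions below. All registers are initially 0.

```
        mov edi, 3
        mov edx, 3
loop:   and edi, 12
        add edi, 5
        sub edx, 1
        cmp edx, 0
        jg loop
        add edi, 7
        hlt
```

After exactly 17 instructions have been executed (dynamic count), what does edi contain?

13

after mov edi, 3: edi=3
after mov edx, 3: edx=3
after and edi, 12: edi=3&12=0
after add edi, 5: edi=0+5=5
after sub edx, 1: edx=3-1=2
cmp edx, 0  (cmp 2,0)
jg loop: taken
after and edi, 12: edi=5&12=4
after add edi, 5: edi=4+5=9
after sub edx, 1: edx=2-1=1
cmp edx, 0  (cmp 1,0)
jg loop: taken
after and edi, 12: edi=9&12=8
after add edi, 5: edi=8+5=13
after sub edx, 1: edx=1-1=0
cmp edx, 0  (cmp 0,0)
jg loop: not taken
After step 17: edi = 13.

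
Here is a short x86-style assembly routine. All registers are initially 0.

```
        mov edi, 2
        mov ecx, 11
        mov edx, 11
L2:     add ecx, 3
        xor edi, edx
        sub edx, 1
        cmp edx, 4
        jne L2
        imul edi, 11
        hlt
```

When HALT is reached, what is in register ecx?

after mov edi, 2: edi=2
after mov ecx, 11: ecx=11
after mov edx, 11: edx=11
after add ecx, 3: ecx=11+3=14
after xor edi, edx: edi=2^11=9
after sub edx, 1: edx=11-1=10
cmp edx, 4  (cmp 10,4)
jne L2: taken
after add ecx, 3: ecx=14+3=17
after xor edi, edx: edi=9^10=3
after sub edx, 1: edx=10-1=9
cmp edx, 4  (cmp 9,4)
jne L2: taken
after add ecx, 3: ecx=17+3=20
after xor edi, edx: edi=3^9=10
after sub edx, 1: edx=9-1=8
cmp edx, 4  (cmp 8,4)
jne L2: taken
after add ecx, 3: ecx=20+3=23
after xor edi, edx: edi=10^8=2
after sub edx, 1: edx=8-1=7
cmp edx, 4  (cmp 7,4)
jne L2: taken
after add ecx, 3: ecx=23+3=26
after xor edi, edx: edi=2^7=5
after sub edx, 1: edx=7-1=6
cmp edx, 4  (cmp 6,4)
jne L2: taken
after add ecx, 3: ecx=26+3=29
after xor edi, edx: edi=5^6=3
after sub edx, 1: edx=6-1=5
cmp edx, 4  (cmp 5,4)
jne L2: taken
after add ecx, 3: ecx=29+3=32
after xor edi, edx: edi=3^5=6
after sub edx, 1: edx=5-1=4
cmp edx, 4  (cmp 4,4)
jne L2: not taken
after imul edi, 11: edi=6*11=66
halt.

32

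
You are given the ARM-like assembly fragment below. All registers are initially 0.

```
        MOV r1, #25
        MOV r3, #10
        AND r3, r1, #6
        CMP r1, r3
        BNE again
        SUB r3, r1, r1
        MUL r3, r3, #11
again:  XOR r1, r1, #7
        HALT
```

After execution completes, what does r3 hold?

0

after MOV r1, #25: r1=25
after MOV r3, #10: r3=10
after AND r3, r1, #6: r3=25&6=0
CMP r1, r3  (cmp 25,0)
BNE again: taken
after XOR r1, r1, #7: r1=25^7=30
halt.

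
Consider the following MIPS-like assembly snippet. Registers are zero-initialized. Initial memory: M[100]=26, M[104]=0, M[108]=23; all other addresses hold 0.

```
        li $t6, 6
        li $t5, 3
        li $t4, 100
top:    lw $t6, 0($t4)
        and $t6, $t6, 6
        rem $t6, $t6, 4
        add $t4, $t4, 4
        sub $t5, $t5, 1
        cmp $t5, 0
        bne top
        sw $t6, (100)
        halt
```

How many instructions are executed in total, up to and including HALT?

$t6=6
$t5=3
$t4=100
$t6=M[100]=26
$t6=26&6=2
$t6=2%4=2
$t4=100+4=104
$t5=3-1=2
cmp $t5, 0  (cmp 2,0)
bne top: taken
$t6=M[104]=0
$t6=0&6=0
$t6=0%4=0
$t4=104+4=108
$t5=2-1=1
cmp $t5, 0  (cmp 1,0)
bne top: taken
$t6=M[108]=23
$t6=23&6=6
$t6=6%4=2
$t4=108+4=112
$t5=1-1=0
cmp $t5, 0  (cmp 0,0)
bne top: not taken
sw $t6, (100) → M[100]=2
halt.
Total executed instructions: 26.

26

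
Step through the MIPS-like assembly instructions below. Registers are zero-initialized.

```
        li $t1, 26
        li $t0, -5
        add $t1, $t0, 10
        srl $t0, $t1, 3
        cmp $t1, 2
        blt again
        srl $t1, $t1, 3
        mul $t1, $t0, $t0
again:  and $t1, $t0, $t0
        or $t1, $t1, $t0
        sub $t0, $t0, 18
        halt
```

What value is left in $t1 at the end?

0

$t1=26
$t0=-5
$t1=(-5)+10=5
$t0=5>>3=0
cmp $t1, 2  (cmp 5,2)
blt again: not taken
$t1=5>>3=0
$t1=0*0=0
$t1=0&0=0
$t1=0|0=0
$t0=0-18=-18
halt.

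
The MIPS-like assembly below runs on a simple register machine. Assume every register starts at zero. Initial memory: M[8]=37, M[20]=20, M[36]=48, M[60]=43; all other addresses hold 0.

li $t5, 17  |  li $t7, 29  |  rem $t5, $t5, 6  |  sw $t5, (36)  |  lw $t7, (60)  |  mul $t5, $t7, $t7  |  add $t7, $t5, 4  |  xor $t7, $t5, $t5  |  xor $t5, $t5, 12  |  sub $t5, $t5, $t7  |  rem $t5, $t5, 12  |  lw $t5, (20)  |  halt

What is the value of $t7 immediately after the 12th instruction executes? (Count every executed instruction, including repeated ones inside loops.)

li $t5, 17 → $t5=17
li $t7, 29 → $t7=29
rem $t5, $t5, 6 → $t5=17%6=5
sw $t5, (36) → M[36]=5
lw $t7, (60) → $t7=M[60]=43
mul $t5, $t7, $t7 → $t5=43*43=1849
add $t7, $t5, 4 → $t7=1849+4=1853
xor $t7, $t5, $t5 → $t7=1849^1849=0
xor $t5, $t5, 12 → $t5=1849^12=1845
sub $t5, $t5, $t7 → $t5=1845-0=1845
rem $t5, $t5, 12 → $t5=1845%12=9
lw $t5, (20) → $t5=M[20]=20
After step 12: $t7 = 0.

0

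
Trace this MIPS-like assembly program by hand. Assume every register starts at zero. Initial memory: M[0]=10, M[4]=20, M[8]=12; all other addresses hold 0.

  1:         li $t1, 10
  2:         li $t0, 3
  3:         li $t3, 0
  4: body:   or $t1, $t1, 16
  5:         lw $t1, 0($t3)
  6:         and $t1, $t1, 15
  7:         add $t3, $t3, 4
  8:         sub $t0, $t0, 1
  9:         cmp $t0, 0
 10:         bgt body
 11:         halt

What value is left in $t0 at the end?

0

li $t1, 10 → $t1=10
li $t0, 3 → $t0=3
li $t3, 0 → $t3=0
or $t1, $t1, 16 → $t1=10|16=26
lw $t1, 0($t3) → $t1=M[0]=10
and $t1, $t1, 15 → $t1=10&15=10
add $t3, $t3, 4 → $t3=0+4=4
sub $t0, $t0, 1 → $t0=3-1=2
cmp $t0, 0  (cmp 2,0)
bgt body: taken
or $t1, $t1, 16 → $t1=10|16=26
lw $t1, 0($t3) → $t1=M[4]=20
and $t1, $t1, 15 → $t1=20&15=4
add $t3, $t3, 4 → $t3=4+4=8
sub $t0, $t0, 1 → $t0=2-1=1
cmp $t0, 0  (cmp 1,0)
bgt body: taken
or $t1, $t1, 16 → $t1=4|16=20
lw $t1, 0($t3) → $t1=M[8]=12
and $t1, $t1, 15 → $t1=12&15=12
add $t3, $t3, 4 → $t3=8+4=12
sub $t0, $t0, 1 → $t0=1-1=0
cmp $t0, 0  (cmp 0,0)
bgt body: not taken
halt.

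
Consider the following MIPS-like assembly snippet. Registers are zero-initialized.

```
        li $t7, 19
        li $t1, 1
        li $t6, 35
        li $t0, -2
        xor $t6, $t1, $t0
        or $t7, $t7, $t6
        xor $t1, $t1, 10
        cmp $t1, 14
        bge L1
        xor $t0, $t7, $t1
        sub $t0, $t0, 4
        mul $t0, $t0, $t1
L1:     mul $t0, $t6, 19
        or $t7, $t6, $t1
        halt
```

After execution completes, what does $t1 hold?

$t7=19
$t1=1
$t6=35
$t0=-2
$t6=1^(-2)=-1
$t7=19|(-1)=-1
$t1=1^10=11
cmp $t1, 14  (cmp 11,14)
bge L1: not taken
$t0=(-1)^11=-12
$t0=(-12)-4=-16
$t0=(-16)*11=-176
$t0=(-1)*19=-19
$t7=(-1)|11=-1
halt.

11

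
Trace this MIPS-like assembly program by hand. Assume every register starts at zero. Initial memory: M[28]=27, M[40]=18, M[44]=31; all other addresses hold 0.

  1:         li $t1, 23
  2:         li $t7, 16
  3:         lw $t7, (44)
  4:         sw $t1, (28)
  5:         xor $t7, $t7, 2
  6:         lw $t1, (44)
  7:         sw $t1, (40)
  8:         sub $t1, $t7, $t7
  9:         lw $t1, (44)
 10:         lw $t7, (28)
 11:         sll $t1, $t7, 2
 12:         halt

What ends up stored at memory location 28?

23

after li $t1, 23: $t1=23
after li $t7, 16: $t7=16
after lw $t7, (44): $t7=M[44]=31
sw $t1, (28) → M[28]=23
after xor $t7, $t7, 2: $t7=31^2=29
after lw $t1, (44): $t1=M[44]=31
sw $t1, (40) → M[40]=31
after sub $t1, $t7, $t7: $t1=29-29=0
after lw $t1, (44): $t1=M[44]=31
after lw $t7, (28): $t7=M[28]=23
after sll $t1, $t7, 2: $t1=23<<2=92
halt.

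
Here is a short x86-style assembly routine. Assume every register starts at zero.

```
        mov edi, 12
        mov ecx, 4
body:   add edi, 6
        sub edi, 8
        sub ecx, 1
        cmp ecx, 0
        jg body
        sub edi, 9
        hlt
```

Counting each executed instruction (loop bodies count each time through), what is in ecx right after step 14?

2

edi=12
ecx=4
edi=12+6=18
edi=18-8=10
ecx=4-1=3
cmp ecx, 0  (cmp 3,0)
jg body: taken
edi=10+6=16
edi=16-8=8
ecx=3-1=2
cmp ecx, 0  (cmp 2,0)
jg body: taken
edi=8+6=14
edi=14-8=6
After step 14: ecx = 2.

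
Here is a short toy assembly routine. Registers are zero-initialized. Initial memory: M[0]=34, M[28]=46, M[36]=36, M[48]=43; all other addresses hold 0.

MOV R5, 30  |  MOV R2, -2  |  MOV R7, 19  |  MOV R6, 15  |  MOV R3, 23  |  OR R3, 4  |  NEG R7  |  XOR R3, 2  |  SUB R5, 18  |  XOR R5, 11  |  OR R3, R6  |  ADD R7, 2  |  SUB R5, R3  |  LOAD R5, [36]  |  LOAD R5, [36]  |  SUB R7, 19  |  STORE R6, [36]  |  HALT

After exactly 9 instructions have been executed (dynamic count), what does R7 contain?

MOV R5, 30 → R5=30
MOV R2, -2 → R2=-2
MOV R7, 19 → R7=19
MOV R6, 15 → R6=15
MOV R3, 23 → R3=23
OR R3, 4 → R3=23|4=23
NEG R7 → R7=-(19)=-19
XOR R3, 2 → R3=23^2=21
SUB R5, 18 → R5=30-18=12
After step 9: R7 = -19.

-19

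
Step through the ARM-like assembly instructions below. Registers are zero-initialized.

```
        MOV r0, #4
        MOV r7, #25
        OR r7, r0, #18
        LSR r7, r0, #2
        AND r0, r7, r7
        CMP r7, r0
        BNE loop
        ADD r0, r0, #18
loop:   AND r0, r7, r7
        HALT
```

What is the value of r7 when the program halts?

1

r0=4
r7=25
r7=4|18=22
r7=4>>2=1
r0=1&1=1
CMP r7, r0  (cmp 1,1)
BNE loop: not taken
r0=1+18=19
r0=1&1=1
halt.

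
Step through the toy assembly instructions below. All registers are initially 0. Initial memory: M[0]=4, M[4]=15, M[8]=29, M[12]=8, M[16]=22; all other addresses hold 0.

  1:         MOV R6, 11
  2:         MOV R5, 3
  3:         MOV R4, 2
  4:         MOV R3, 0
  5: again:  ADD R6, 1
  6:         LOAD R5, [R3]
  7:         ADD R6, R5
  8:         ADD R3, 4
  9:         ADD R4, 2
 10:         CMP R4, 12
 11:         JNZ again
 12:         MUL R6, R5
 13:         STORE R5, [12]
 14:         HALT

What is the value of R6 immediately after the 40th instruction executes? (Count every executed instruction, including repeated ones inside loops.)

R6=11
R5=3
R4=2
R3=0
R6=11+1=12
R5=M[0]=4
R6=12+4=16
R3=0+4=4
R4=2+2=4
CMP R4, 12  (cmp 4,12)
JNZ again: taken
R6=16+1=17
R5=M[4]=15
R6=17+15=32
R3=4+4=8
R4=4+2=6
CMP R4, 12  (cmp 6,12)
JNZ again: taken
R6=32+1=33
R5=M[8]=29
R6=33+29=62
R3=8+4=12
R4=6+2=8
CMP R4, 12  (cmp 8,12)
JNZ again: taken
R6=62+1=63
R5=M[12]=8
R6=63+8=71
R3=12+4=16
R4=8+2=10
CMP R4, 12  (cmp 10,12)
JNZ again: taken
R6=71+1=72
R5=M[16]=22
R6=72+22=94
R3=16+4=20
R4=10+2=12
CMP R4, 12  (cmp 12,12)
JNZ again: not taken
R6=94*22=2068
After step 40: R6 = 2068.

2068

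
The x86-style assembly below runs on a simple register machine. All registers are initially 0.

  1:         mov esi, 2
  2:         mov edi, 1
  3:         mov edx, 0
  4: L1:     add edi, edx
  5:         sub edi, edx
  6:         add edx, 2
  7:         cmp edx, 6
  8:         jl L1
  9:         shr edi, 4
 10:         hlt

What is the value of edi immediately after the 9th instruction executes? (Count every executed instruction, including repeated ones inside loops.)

after mov esi, 2: esi=2
after mov edi, 1: edi=1
after mov edx, 0: edx=0
after add edi, edx: edi=1+0=1
after sub edi, edx: edi=1-0=1
after add edx, 2: edx=0+2=2
cmp edx, 6  (cmp 2,6)
jl L1: taken
after add edi, edx: edi=1+2=3
After step 9: edi = 3.

3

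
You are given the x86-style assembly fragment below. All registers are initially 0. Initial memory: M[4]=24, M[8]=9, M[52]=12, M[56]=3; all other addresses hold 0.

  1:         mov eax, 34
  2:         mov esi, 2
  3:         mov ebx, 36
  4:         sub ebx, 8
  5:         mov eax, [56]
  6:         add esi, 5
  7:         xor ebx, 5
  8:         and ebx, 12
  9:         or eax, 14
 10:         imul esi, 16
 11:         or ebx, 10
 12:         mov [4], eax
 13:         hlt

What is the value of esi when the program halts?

112

after mov eax, 34: eax=34
after mov esi, 2: esi=2
after mov ebx, 36: ebx=36
after sub ebx, 8: ebx=36-8=28
after mov eax, [56]: eax=M[56]=3
after add esi, 5: esi=2+5=7
after xor ebx, 5: ebx=28^5=25
after and ebx, 12: ebx=25&12=8
after or eax, 14: eax=3|14=15
after imul esi, 16: esi=7*16=112
after or ebx, 10: ebx=8|10=10
mov [4], eax → M[4]=15
halt.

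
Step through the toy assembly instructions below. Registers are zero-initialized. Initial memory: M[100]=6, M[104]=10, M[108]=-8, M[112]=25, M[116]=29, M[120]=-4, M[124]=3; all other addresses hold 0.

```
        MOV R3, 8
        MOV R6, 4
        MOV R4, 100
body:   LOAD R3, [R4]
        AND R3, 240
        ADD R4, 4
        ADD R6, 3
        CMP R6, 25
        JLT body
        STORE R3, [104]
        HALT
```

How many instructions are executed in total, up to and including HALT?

47

after MOV R3, 8: R3=8
after MOV R6, 4: R6=4
after MOV R4, 100: R4=100
after LOAD R3, [R4]: R3=M[100]=6
after AND R3, 240: R3=6&240=0
after ADD R4, 4: R4=100+4=104
after ADD R6, 3: R6=4+3=7
CMP R6, 25  (cmp 7,25)
JLT body: taken
after LOAD R3, [R4]: R3=M[104]=10
after AND R3, 240: R3=10&240=0
after ADD R4, 4: R4=104+4=108
after ADD R6, 3: R6=7+3=10
CMP R6, 25  (cmp 10,25)
JLT body: taken
after LOAD R3, [R4]: R3=M[108]=-8
after AND R3, 240: R3=(-8)&240=240
after ADD R4, 4: R4=108+4=112
after ADD R6, 3: R6=10+3=13
CMP R6, 25  (cmp 13,25)
JLT body: taken
after LOAD R3, [R4]: R3=M[112]=25
after AND R3, 240: R3=25&240=16
after ADD R4, 4: R4=112+4=116
after ADD R6, 3: R6=13+3=16
CMP R6, 25  (cmp 16,25)
JLT body: taken
after LOAD R3, [R4]: R3=M[116]=29
after AND R3, 240: R3=29&240=16
after ADD R4, 4: R4=116+4=120
after ADD R6, 3: R6=16+3=19
CMP R6, 25  (cmp 19,25)
JLT body: taken
after LOAD R3, [R4]: R3=M[120]=-4
after AND R3, 240: R3=(-4)&240=240
after ADD R4, 4: R4=120+4=124
after ADD R6, 3: R6=19+3=22
CMP R6, 25  (cmp 22,25)
JLT body: taken
after LOAD R3, [R4]: R3=M[124]=3
after AND R3, 240: R3=3&240=0
after ADD R4, 4: R4=124+4=128
after ADD R6, 3: R6=22+3=25
CMP R6, 25  (cmp 25,25)
JLT body: not taken
STORE R3, [104] → M[104]=0
halt.
Total executed instructions: 47.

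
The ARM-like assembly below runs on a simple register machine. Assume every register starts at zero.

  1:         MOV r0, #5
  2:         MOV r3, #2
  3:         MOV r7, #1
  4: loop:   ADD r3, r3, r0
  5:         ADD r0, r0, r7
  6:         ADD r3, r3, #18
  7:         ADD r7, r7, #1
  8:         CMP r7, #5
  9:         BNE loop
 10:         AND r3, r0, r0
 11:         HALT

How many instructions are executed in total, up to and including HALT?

r0=5
r3=2
r7=1
r3=2+5=7
r0=5+1=6
r3=7+18=25
r7=1+1=2
CMP r7, #5  (cmp 2,5)
BNE loop: taken
r3=25+6=31
r0=6+2=8
r3=31+18=49
r7=2+1=3
CMP r7, #5  (cmp 3,5)
BNE loop: taken
r3=49+8=57
r0=8+3=11
r3=57+18=75
r7=3+1=4
CMP r7, #5  (cmp 4,5)
BNE loop: taken
r3=75+11=86
r0=11+4=15
r3=86+18=104
r7=4+1=5
CMP r7, #5  (cmp 5,5)
BNE loop: not taken
r3=15&15=15
halt.
Total executed instructions: 29.

29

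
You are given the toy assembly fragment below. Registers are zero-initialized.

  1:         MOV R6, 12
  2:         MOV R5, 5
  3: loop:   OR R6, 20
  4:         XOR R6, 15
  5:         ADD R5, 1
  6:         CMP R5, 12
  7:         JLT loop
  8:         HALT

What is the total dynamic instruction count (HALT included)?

R6=12
R5=5
R6=12|20=28
R6=28^15=19
R5=5+1=6
CMP R5, 12  (cmp 6,12)
JLT loop: taken
R6=19|20=23
R6=23^15=24
R5=6+1=7
CMP R5, 12  (cmp 7,12)
JLT loop: taken
R6=24|20=28
R6=28^15=19
R5=7+1=8
CMP R5, 12  (cmp 8,12)
JLT loop: taken
R6=19|20=23
R6=23^15=24
R5=8+1=9
CMP R5, 12  (cmp 9,12)
JLT loop: taken
R6=24|20=28
R6=28^15=19
R5=9+1=10
CMP R5, 12  (cmp 10,12)
JLT loop: taken
R6=19|20=23
R6=23^15=24
R5=10+1=11
CMP R5, 12  (cmp 11,12)
JLT loop: taken
R6=24|20=28
R6=28^15=19
R5=11+1=12
CMP R5, 12  (cmp 12,12)
JLT loop: not taken
halt.
Total executed instructions: 38.

38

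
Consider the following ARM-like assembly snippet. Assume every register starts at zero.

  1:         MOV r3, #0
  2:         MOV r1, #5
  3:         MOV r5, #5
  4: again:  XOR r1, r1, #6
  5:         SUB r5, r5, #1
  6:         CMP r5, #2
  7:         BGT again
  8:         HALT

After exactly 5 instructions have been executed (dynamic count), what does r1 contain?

r3=0
r1=5
r5=5
r1=5^6=3
r5=5-1=4
After step 5: r1 = 3.

3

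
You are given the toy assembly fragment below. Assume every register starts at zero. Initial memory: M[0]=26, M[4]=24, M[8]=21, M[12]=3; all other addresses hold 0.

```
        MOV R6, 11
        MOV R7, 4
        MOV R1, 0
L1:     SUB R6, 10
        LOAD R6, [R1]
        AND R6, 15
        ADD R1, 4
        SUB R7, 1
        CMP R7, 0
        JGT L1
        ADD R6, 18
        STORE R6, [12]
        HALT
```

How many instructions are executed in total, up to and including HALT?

R6=11
R7=4
R1=0
R6=11-10=1
R6=M[0]=26
R6=26&15=10
R1=0+4=4
R7=4-1=3
CMP R7, 0  (cmp 3,0)
JGT L1: taken
R6=10-10=0
R6=M[4]=24
R6=24&15=8
R1=4+4=8
R7=3-1=2
CMP R7, 0  (cmp 2,0)
JGT L1: taken
R6=8-10=-2
R6=M[8]=21
R6=21&15=5
R1=8+4=12
R7=2-1=1
CMP R7, 0  (cmp 1,0)
JGT L1: taken
R6=5-10=-5
R6=M[12]=3
R6=3&15=3
R1=12+4=16
R7=1-1=0
CMP R7, 0  (cmp 0,0)
JGT L1: not taken
R6=3+18=21
STORE R6, [12] → M[12]=21
halt.
Total executed instructions: 34.

34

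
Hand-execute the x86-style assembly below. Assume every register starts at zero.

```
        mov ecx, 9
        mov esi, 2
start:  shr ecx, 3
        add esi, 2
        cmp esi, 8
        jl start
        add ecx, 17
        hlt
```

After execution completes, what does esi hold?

8

ecx=9
esi=2
ecx=9>>3=1
esi=2+2=4
cmp esi, 8  (cmp 4,8)
jl start: taken
ecx=1>>3=0
esi=4+2=6
cmp esi, 8  (cmp 6,8)
jl start: taken
ecx=0>>3=0
esi=6+2=8
cmp esi, 8  (cmp 8,8)
jl start: not taken
ecx=0+17=17
halt.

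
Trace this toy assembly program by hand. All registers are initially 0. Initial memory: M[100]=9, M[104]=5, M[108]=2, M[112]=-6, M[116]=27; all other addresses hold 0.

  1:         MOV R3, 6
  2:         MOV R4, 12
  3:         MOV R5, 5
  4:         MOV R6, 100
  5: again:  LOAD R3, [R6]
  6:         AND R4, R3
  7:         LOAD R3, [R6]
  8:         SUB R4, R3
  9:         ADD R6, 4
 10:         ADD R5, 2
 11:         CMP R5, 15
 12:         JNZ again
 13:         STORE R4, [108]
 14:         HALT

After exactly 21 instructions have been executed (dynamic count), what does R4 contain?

R3=6
R4=12
R5=5
R6=100
R3=M[100]=9
R4=12&9=8
R3=M[100]=9
R4=8-9=-1
R6=100+4=104
R5=5+2=7
CMP R5, 15  (cmp 7,15)
JNZ again: taken
R3=M[104]=5
R4=(-1)&5=5
R3=M[104]=5
R4=5-5=0
R6=104+4=108
R5=7+2=9
CMP R5, 15  (cmp 9,15)
JNZ again: taken
R3=M[108]=2
After step 21: R4 = 0.

0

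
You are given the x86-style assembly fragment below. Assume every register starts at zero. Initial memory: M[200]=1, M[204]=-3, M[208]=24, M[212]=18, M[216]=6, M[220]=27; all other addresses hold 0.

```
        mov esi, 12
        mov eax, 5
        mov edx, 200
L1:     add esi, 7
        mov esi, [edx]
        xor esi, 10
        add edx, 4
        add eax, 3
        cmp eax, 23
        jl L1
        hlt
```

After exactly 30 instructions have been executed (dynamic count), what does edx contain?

216

mov esi, 12 → esi=12
mov eax, 5 → eax=5
mov edx, 200 → edx=200
add esi, 7 → esi=12+7=19
mov esi, [edx] → esi=M[200]=1
xor esi, 10 → esi=1^10=11
add edx, 4 → edx=200+4=204
add eax, 3 → eax=5+3=8
cmp eax, 23  (cmp 8,23)
jl L1: taken
add esi, 7 → esi=11+7=18
mov esi, [edx] → esi=M[204]=-3
xor esi, 10 → esi=(-3)^10=-9
add edx, 4 → edx=204+4=208
add eax, 3 → eax=8+3=11
cmp eax, 23  (cmp 11,23)
jl L1: taken
add esi, 7 → esi=(-9)+7=-2
mov esi, [edx] → esi=M[208]=24
xor esi, 10 → esi=24^10=18
add edx, 4 → edx=208+4=212
add eax, 3 → eax=11+3=14
cmp eax, 23  (cmp 14,23)
jl L1: taken
add esi, 7 → esi=18+7=25
mov esi, [edx] → esi=M[212]=18
xor esi, 10 → esi=18^10=24
add edx, 4 → edx=212+4=216
add eax, 3 → eax=14+3=17
cmp eax, 23  (cmp 17,23)
After step 30: edx = 216.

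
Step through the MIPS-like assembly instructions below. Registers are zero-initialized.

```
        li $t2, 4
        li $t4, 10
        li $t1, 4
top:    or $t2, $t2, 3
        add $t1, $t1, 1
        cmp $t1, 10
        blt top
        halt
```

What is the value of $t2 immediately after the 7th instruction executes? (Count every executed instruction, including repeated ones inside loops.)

7

$t2=4
$t4=10
$t1=4
$t2=4|3=7
$t1=4+1=5
cmp $t1, 10  (cmp 5,10)
blt top: taken
After step 7: $t2 = 7.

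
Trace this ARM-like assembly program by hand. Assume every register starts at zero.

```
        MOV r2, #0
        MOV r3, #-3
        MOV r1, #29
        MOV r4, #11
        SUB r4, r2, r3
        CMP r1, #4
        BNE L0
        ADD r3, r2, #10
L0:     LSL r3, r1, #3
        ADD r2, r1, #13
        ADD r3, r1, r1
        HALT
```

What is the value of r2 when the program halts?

42

MOV r2, #0 → r2=0
MOV r3, #-3 → r3=-3
MOV r1, #29 → r1=29
MOV r4, #11 → r4=11
SUB r4, r2, r3 → r4=0-(-3)=3
CMP r1, #4  (cmp 29,4)
BNE L0: taken
LSL r3, r1, #3 → r3=29<<3=232
ADD r2, r1, #13 → r2=29+13=42
ADD r3, r1, r1 → r3=29+29=58
halt.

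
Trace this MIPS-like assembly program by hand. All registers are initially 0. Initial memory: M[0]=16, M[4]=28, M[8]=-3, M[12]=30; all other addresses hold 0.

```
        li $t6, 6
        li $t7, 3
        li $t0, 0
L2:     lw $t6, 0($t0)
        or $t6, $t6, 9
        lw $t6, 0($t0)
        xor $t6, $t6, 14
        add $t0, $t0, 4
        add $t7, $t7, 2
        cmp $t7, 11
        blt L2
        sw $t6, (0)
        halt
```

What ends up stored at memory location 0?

li $t6, 6 → $t6=6
li $t7, 3 → $t7=3
li $t0, 0 → $t0=0
lw $t6, 0($t0) → $t6=M[0]=16
or $t6, $t6, 9 → $t6=16|9=25
lw $t6, 0($t0) → $t6=M[0]=16
xor $t6, $t6, 14 → $t6=16^14=30
add $t0, $t0, 4 → $t0=0+4=4
add $t7, $t7, 2 → $t7=3+2=5
cmp $t7, 11  (cmp 5,11)
blt L2: taken
lw $t6, 0($t0) → $t6=M[4]=28
or $t6, $t6, 9 → $t6=28|9=29
lw $t6, 0($t0) → $t6=M[4]=28
xor $t6, $t6, 14 → $t6=28^14=18
add $t0, $t0, 4 → $t0=4+4=8
add $t7, $t7, 2 → $t7=5+2=7
cmp $t7, 11  (cmp 7,11)
blt L2: taken
lw $t6, 0($t0) → $t6=M[8]=-3
or $t6, $t6, 9 → $t6=(-3)|9=-3
lw $t6, 0($t0) → $t6=M[8]=-3
xor $t6, $t6, 14 → $t6=(-3)^14=-13
add $t0, $t0, 4 → $t0=8+4=12
add $t7, $t7, 2 → $t7=7+2=9
cmp $t7, 11  (cmp 9,11)
blt L2: taken
lw $t6, 0($t0) → $t6=M[12]=30
or $t6, $t6, 9 → $t6=30|9=31
lw $t6, 0($t0) → $t6=M[12]=30
xor $t6, $t6, 14 → $t6=30^14=16
add $t0, $t0, 4 → $t0=12+4=16
add $t7, $t7, 2 → $t7=9+2=11
cmp $t7, 11  (cmp 11,11)
blt L2: not taken
sw $t6, (0) → M[0]=16
halt.

16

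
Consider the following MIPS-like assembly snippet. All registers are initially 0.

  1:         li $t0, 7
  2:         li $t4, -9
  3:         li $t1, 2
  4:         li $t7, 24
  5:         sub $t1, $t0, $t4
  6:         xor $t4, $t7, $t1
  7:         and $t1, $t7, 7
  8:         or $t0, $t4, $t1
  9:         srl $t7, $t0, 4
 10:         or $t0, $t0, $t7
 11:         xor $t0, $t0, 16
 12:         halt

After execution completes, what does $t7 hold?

0

after li $t0, 7: $t0=7
after li $t4, -9: $t4=-9
after li $t1, 2: $t1=2
after li $t7, 24: $t7=24
after sub $t1, $t0, $t4: $t1=7-(-9)=16
after xor $t4, $t7, $t1: $t4=24^16=8
after and $t1, $t7, 7: $t1=24&7=0
after or $t0, $t4, $t1: $t0=8|0=8
after srl $t7, $t0, 4: $t7=8>>4=0
after or $t0, $t0, $t7: $t0=8|0=8
after xor $t0, $t0, 16: $t0=8^16=24
halt.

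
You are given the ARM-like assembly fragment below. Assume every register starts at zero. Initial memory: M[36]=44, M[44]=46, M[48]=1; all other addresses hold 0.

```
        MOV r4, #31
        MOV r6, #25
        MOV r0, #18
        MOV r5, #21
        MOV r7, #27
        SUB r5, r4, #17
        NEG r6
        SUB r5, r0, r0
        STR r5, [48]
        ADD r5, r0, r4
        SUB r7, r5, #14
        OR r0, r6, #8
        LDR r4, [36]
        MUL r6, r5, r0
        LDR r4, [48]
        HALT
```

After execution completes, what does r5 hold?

49

r4=31
r6=25
r0=18
r5=21
r7=27
r5=31-17=14
r6=-(25)=-25
r5=18-18=0
STR r5, [48] → M[48]=0
r5=18+31=49
r7=49-14=35
r0=(-25)|8=-17
r4=M[36]=44
r6=49*(-17)=-833
r4=M[48]=0
halt.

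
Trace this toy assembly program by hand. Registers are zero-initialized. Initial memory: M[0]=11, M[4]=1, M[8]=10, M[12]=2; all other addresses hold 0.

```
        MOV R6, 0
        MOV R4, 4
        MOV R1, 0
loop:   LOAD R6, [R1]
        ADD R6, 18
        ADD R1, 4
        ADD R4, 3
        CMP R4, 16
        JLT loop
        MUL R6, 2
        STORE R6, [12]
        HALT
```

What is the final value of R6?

40

MOV R6, 0 → R6=0
MOV R4, 4 → R4=4
MOV R1, 0 → R1=0
LOAD R6, [R1] → R6=M[0]=11
ADD R6, 18 → R6=11+18=29
ADD R1, 4 → R1=0+4=4
ADD R4, 3 → R4=4+3=7
CMP R4, 16  (cmp 7,16)
JLT loop: taken
LOAD R6, [R1] → R6=M[4]=1
ADD R6, 18 → R6=1+18=19
ADD R1, 4 → R1=4+4=8
ADD R4, 3 → R4=7+3=10
CMP R4, 16  (cmp 10,16)
JLT loop: taken
LOAD R6, [R1] → R6=M[8]=10
ADD R6, 18 → R6=10+18=28
ADD R1, 4 → R1=8+4=12
ADD R4, 3 → R4=10+3=13
CMP R4, 16  (cmp 13,16)
JLT loop: taken
LOAD R6, [R1] → R6=M[12]=2
ADD R6, 18 → R6=2+18=20
ADD R1, 4 → R1=12+4=16
ADD R4, 3 → R4=13+3=16
CMP R4, 16  (cmp 16,16)
JLT loop: not taken
MUL R6, 2 → R6=20*2=40
STORE R6, [12] → M[12]=40
halt.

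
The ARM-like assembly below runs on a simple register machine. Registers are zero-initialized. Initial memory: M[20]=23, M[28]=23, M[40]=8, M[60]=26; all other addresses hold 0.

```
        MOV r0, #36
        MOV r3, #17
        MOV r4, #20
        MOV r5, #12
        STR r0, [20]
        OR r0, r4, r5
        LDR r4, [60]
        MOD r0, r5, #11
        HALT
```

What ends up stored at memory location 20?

r0=36
r3=17
r4=20
r5=12
STR r0, [20] → M[20]=36
r0=20|12=28
r4=M[60]=26
r0=12%11=1
halt.

36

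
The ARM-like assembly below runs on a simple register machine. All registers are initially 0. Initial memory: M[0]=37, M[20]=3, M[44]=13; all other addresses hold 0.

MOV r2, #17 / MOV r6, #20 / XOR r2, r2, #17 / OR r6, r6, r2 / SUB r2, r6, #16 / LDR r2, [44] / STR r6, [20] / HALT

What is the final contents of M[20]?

20

after MOV r2, #17: r2=17
after MOV r6, #20: r6=20
after XOR r2, r2, #17: r2=17^17=0
after OR r6, r6, r2: r6=20|0=20
after SUB r2, r6, #16: r2=20-16=4
after LDR r2, [44]: r2=M[44]=13
STR r6, [20] → M[20]=20
halt.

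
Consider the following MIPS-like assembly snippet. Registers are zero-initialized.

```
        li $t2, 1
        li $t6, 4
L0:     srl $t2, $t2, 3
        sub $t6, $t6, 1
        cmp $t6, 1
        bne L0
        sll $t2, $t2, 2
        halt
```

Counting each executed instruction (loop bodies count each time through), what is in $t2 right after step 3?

0

after li $t2, 1: $t2=1
after li $t6, 4: $t6=4
after srl $t2, $t2, 3: $t2=1>>3=0
After step 3: $t2 = 0.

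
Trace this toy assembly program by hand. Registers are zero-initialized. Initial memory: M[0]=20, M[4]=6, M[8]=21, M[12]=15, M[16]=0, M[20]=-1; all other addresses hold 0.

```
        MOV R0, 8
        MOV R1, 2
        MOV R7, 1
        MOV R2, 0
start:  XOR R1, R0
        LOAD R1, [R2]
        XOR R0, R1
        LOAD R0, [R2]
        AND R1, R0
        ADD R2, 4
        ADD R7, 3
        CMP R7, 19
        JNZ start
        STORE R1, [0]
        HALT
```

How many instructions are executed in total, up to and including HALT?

R0=8
R1=2
R7=1
R2=0
R1=2^8=10
R1=M[0]=20
R0=8^20=28
R0=M[0]=20
R1=20&20=20
R2=0+4=4
R7=1+3=4
CMP R7, 19  (cmp 4,19)
JNZ start: taken
R1=20^20=0
R1=M[4]=6
R0=20^6=18
R0=M[4]=6
R1=6&6=6
R2=4+4=8
R7=4+3=7
CMP R7, 19  (cmp 7,19)
JNZ start: taken
R1=6^6=0
R1=M[8]=21
R0=6^21=19
R0=M[8]=21
R1=21&21=21
R2=8+4=12
R7=7+3=10
CMP R7, 19  (cmp 10,19)
JNZ start: taken
R1=21^21=0
R1=M[12]=15
R0=21^15=26
R0=M[12]=15
R1=15&15=15
R2=12+4=16
R7=10+3=13
CMP R7, 19  (cmp 13,19)
JNZ start: taken
R1=15^15=0
R1=M[16]=0
R0=15^0=15
R0=M[16]=0
R1=0&0=0
R2=16+4=20
R7=13+3=16
CMP R7, 19  (cmp 16,19)
JNZ start: taken
R1=0^0=0
R1=M[20]=-1
R0=0^(-1)=-1
R0=M[20]=-1
R1=(-1)&(-1)=-1
R2=20+4=24
R7=16+3=19
CMP R7, 19  (cmp 19,19)
JNZ start: not taken
STORE R1, [0] → M[0]=-1
halt.
Total executed instructions: 60.

60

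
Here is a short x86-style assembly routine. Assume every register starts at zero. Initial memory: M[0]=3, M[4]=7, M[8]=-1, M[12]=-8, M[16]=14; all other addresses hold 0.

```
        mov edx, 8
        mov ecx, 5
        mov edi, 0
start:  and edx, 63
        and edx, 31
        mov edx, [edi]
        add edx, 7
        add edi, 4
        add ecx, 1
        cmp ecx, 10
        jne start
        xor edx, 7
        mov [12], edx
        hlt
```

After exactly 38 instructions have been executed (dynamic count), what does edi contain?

edx=8
ecx=5
edi=0
edx=8&63=8
edx=8&31=8
edx=M[0]=3
edx=3+7=10
edi=0+4=4
ecx=5+1=6
cmp ecx, 10  (cmp 6,10)
jne start: taken
edx=10&63=10
edx=10&31=10
edx=M[4]=7
edx=7+7=14
edi=4+4=8
ecx=6+1=7
cmp ecx, 10  (cmp 7,10)
jne start: taken
edx=14&63=14
edx=14&31=14
edx=M[8]=-1
edx=(-1)+7=6
edi=8+4=12
ecx=7+1=8
cmp ecx, 10  (cmp 8,10)
jne start: taken
edx=6&63=6
edx=6&31=6
edx=M[12]=-8
edx=(-8)+7=-1
edi=12+4=16
ecx=8+1=9
cmp ecx, 10  (cmp 9,10)
jne start: taken
edx=(-1)&63=63
edx=63&31=31
edx=M[16]=14
After step 38: edi = 16.

16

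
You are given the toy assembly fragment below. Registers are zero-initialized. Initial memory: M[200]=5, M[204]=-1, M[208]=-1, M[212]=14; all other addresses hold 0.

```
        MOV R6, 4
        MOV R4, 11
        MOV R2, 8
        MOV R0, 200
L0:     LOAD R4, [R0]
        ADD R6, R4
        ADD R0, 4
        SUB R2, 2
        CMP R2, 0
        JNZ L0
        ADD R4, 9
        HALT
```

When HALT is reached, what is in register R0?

MOV R6, 4 → R6=4
MOV R4, 11 → R4=11
MOV R2, 8 → R2=8
MOV R0, 200 → R0=200
LOAD R4, [R0] → R4=M[200]=5
ADD R6, R4 → R6=4+5=9
ADD R0, 4 → R0=200+4=204
SUB R2, 2 → R2=8-2=6
CMP R2, 0  (cmp 6,0)
JNZ L0: taken
LOAD R4, [R0] → R4=M[204]=-1
ADD R6, R4 → R6=9+(-1)=8
ADD R0, 4 → R0=204+4=208
SUB R2, 2 → R2=6-2=4
CMP R2, 0  (cmp 4,0)
JNZ L0: taken
LOAD R4, [R0] → R4=M[208]=-1
ADD R6, R4 → R6=8+(-1)=7
ADD R0, 4 → R0=208+4=212
SUB R2, 2 → R2=4-2=2
CMP R2, 0  (cmp 2,0)
JNZ L0: taken
LOAD R4, [R0] → R4=M[212]=14
ADD R6, R4 → R6=7+14=21
ADD R0, 4 → R0=212+4=216
SUB R2, 2 → R2=2-2=0
CMP R2, 0  (cmp 0,0)
JNZ L0: not taken
ADD R4, 9 → R4=14+9=23
halt.

216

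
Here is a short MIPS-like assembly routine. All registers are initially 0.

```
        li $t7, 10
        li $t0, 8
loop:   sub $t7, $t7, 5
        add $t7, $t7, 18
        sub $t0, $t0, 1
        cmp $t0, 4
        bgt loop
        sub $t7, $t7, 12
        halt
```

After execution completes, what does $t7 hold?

50

li $t7, 10 → $t7=10
li $t0, 8 → $t0=8
sub $t7, $t7, 5 → $t7=10-5=5
add $t7, $t7, 18 → $t7=5+18=23
sub $t0, $t0, 1 → $t0=8-1=7
cmp $t0, 4  (cmp 7,4)
bgt loop: taken
sub $t7, $t7, 5 → $t7=23-5=18
add $t7, $t7, 18 → $t7=18+18=36
sub $t0, $t0, 1 → $t0=7-1=6
cmp $t0, 4  (cmp 6,4)
bgt loop: taken
sub $t7, $t7, 5 → $t7=36-5=31
add $t7, $t7, 18 → $t7=31+18=49
sub $t0, $t0, 1 → $t0=6-1=5
cmp $t0, 4  (cmp 5,4)
bgt loop: taken
sub $t7, $t7, 5 → $t7=49-5=44
add $t7, $t7, 18 → $t7=44+18=62
sub $t0, $t0, 1 → $t0=5-1=4
cmp $t0, 4  (cmp 4,4)
bgt loop: not taken
sub $t7, $t7, 12 → $t7=62-12=50
halt.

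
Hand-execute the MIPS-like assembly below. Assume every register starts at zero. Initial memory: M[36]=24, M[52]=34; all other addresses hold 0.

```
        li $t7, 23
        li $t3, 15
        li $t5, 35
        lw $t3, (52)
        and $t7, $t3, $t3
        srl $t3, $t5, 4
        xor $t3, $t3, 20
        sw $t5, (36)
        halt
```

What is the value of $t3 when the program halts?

22

li $t7, 23 → $t7=23
li $t3, 15 → $t3=15
li $t5, 35 → $t5=35
lw $t3, (52) → $t3=M[52]=34
and $t7, $t3, $t3 → $t7=34&34=34
srl $t3, $t5, 4 → $t3=35>>4=2
xor $t3, $t3, 20 → $t3=2^20=22
sw $t5, (36) → M[36]=35
halt.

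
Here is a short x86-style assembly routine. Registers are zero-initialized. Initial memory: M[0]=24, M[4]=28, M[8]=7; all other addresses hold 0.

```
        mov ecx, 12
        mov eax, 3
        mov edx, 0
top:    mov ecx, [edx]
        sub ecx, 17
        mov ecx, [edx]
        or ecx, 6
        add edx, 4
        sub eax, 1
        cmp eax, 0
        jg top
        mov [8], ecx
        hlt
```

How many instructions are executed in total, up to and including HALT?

after mov ecx, 12: ecx=12
after mov eax, 3: eax=3
after mov edx, 0: edx=0
after mov ecx, [edx]: ecx=M[0]=24
after sub ecx, 17: ecx=24-17=7
after mov ecx, [edx]: ecx=M[0]=24
after or ecx, 6: ecx=24|6=30
after add edx, 4: edx=0+4=4
after sub eax, 1: eax=3-1=2
cmp eax, 0  (cmp 2,0)
jg top: taken
after mov ecx, [edx]: ecx=M[4]=28
after sub ecx, 17: ecx=28-17=11
after mov ecx, [edx]: ecx=M[4]=28
after or ecx, 6: ecx=28|6=30
after add edx, 4: edx=4+4=8
after sub eax, 1: eax=2-1=1
cmp eax, 0  (cmp 1,0)
jg top: taken
after mov ecx, [edx]: ecx=M[8]=7
after sub ecx, 17: ecx=7-17=-10
after mov ecx, [edx]: ecx=M[8]=7
after or ecx, 6: ecx=7|6=7
after add edx, 4: edx=8+4=12
after sub eax, 1: eax=1-1=0
cmp eax, 0  (cmp 0,0)
jg top: not taken
mov [8], ecx → M[8]=7
halt.
Total executed instructions: 29.

29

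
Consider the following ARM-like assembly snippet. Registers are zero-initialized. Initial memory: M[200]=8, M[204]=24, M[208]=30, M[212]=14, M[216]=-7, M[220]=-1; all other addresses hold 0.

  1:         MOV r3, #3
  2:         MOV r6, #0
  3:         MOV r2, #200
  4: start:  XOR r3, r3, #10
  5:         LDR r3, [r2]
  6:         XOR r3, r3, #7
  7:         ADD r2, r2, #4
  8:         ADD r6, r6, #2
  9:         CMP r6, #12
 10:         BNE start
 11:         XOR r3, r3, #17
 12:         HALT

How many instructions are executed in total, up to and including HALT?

47

MOV r3, #3 → r3=3
MOV r6, #0 → r6=0
MOV r2, #200 → r2=200
XOR r3, r3, #10 → r3=3^10=9
LDR r3, [r2] → r3=M[200]=8
XOR r3, r3, #7 → r3=8^7=15
ADD r2, r2, #4 → r2=200+4=204
ADD r6, r6, #2 → r6=0+2=2
CMP r6, #12  (cmp 2,12)
BNE start: taken
XOR r3, r3, #10 → r3=15^10=5
LDR r3, [r2] → r3=M[204]=24
XOR r3, r3, #7 → r3=24^7=31
ADD r2, r2, #4 → r2=204+4=208
ADD r6, r6, #2 → r6=2+2=4
CMP r6, #12  (cmp 4,12)
BNE start: taken
XOR r3, r3, #10 → r3=31^10=21
LDR r3, [r2] → r3=M[208]=30
XOR r3, r3, #7 → r3=30^7=25
ADD r2, r2, #4 → r2=208+4=212
ADD r6, r6, #2 → r6=4+2=6
CMP r6, #12  (cmp 6,12)
BNE start: taken
XOR r3, r3, #10 → r3=25^10=19
LDR r3, [r2] → r3=M[212]=14
XOR r3, r3, #7 → r3=14^7=9
ADD r2, r2, #4 → r2=212+4=216
ADD r6, r6, #2 → r6=6+2=8
CMP r6, #12  (cmp 8,12)
BNE start: taken
XOR r3, r3, #10 → r3=9^10=3
LDR r3, [r2] → r3=M[216]=-7
XOR r3, r3, #7 → r3=(-7)^7=-2
ADD r2, r2, #4 → r2=216+4=220
ADD r6, r6, #2 → r6=8+2=10
CMP r6, #12  (cmp 10,12)
BNE start: taken
XOR r3, r3, #10 → r3=(-2)^10=-12
LDR r3, [r2] → r3=M[220]=-1
XOR r3, r3, #7 → r3=(-1)^7=-8
ADD r2, r2, #4 → r2=220+4=224
ADD r6, r6, #2 → r6=10+2=12
CMP r6, #12  (cmp 12,12)
BNE start: not taken
XOR r3, r3, #17 → r3=(-8)^17=-23
halt.
Total executed instructions: 47.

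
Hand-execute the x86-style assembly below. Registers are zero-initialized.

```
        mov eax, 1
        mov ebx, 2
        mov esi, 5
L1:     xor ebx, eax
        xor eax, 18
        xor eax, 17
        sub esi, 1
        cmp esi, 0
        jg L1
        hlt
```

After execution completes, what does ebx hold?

mov eax, 1 → eax=1
mov ebx, 2 → ebx=2
mov esi, 5 → esi=5
xor ebx, eax → ebx=2^1=3
xor eax, 18 → eax=1^18=19
xor eax, 17 → eax=19^17=2
sub esi, 1 → esi=5-1=4
cmp esi, 0  (cmp 4,0)
jg L1: taken
xor ebx, eax → ebx=3^2=1
xor eax, 18 → eax=2^18=16
xor eax, 17 → eax=16^17=1
sub esi, 1 → esi=4-1=3
cmp esi, 0  (cmp 3,0)
jg L1: taken
xor ebx, eax → ebx=1^1=0
xor eax, 18 → eax=1^18=19
xor eax, 17 → eax=19^17=2
sub esi, 1 → esi=3-1=2
cmp esi, 0  (cmp 2,0)
jg L1: taken
xor ebx, eax → ebx=0^2=2
xor eax, 18 → eax=2^18=16
xor eax, 17 → eax=16^17=1
sub esi, 1 → esi=2-1=1
cmp esi, 0  (cmp 1,0)
jg L1: taken
xor ebx, eax → ebx=2^1=3
xor eax, 18 → eax=1^18=19
xor eax, 17 → eax=19^17=2
sub esi, 1 → esi=1-1=0
cmp esi, 0  (cmp 0,0)
jg L1: not taken
halt.

3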